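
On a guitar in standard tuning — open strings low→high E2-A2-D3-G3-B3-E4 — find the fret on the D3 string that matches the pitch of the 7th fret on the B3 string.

16

B3 at fret 7 is B3 + 7 semitones = F#4.
The open D3 string is 9 semitones below the open B3, so the same pitch on the D3 string lies at fret 7 + 9 = 16.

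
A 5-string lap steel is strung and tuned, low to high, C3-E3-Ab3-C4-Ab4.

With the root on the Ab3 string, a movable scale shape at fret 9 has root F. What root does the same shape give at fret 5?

Moving from fret 9 to fret 5 shifts the root by -4 semitones.
F down 4 semitones is Db.

Db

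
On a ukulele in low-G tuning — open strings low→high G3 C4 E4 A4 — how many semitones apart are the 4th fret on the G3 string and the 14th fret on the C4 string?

15 semitones

G3 at fret 4 → B3 (MIDI 59); C4 at fret 14 → D5 (MIDI 74).
59 − 74 = -15, so the two pitches are 15 semitones apart, with D5 the higher.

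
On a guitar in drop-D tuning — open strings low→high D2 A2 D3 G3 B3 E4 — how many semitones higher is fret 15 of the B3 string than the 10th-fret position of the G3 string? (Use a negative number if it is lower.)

9 semitones

B3 at fret 15 → D5 (MIDI 74); G3 at fret 10 → F4 (MIDI 65).
74 − 65 = 9, so the two pitches are 9 semitones apart.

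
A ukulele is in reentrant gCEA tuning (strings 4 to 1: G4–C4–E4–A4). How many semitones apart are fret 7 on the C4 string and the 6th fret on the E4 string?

3 semitones

C4 at fret 7 → G4 (MIDI 67); E4 at fret 6 → A#4 (MIDI 70).
67 − 70 = -3, so the two pitches are 3 semitones apart, with A#4 the higher.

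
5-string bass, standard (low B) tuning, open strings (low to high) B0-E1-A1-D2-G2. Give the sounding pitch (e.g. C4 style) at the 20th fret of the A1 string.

F3

Each fret is one semitone, so A1 + 20 = F3.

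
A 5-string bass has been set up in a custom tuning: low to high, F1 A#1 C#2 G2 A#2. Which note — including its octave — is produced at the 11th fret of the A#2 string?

A3

Each fret is one semitone, so A#2 + 11 = A3.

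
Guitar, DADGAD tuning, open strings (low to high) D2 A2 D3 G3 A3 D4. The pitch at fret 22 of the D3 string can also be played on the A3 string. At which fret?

15

D3 at fret 22 is D3 + 22 semitones = C5.
The open A3 string is 7 semitones above the open D3, so the same pitch on the A3 string lies at fret 22 − 7 = 15.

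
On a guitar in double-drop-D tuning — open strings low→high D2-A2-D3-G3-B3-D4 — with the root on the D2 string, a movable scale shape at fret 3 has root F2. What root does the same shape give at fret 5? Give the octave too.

Moving from fret 3 to fret 5 shifts the root by 2 semitones.
F2 up 2 semitones is G2.

G2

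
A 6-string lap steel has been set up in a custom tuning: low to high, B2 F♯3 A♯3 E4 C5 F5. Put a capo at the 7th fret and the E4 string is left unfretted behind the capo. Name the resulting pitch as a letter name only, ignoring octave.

The capo raises the open E4 by 7 semitones to B4; fretting 0 more gives E4 + 7 + 0 = E4 + 7 semitones, landing on B.

B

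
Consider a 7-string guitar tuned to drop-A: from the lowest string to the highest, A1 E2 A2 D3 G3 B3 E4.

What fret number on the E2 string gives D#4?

D#4 is 23 semitones above the open E2 (E–F–F#–G–…–C#–D–D#), so it sits at fret 23.

23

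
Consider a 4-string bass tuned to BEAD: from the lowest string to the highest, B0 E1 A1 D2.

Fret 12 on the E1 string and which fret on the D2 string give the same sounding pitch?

2

E1 at fret 12 is E1 + 12 semitones = E2.
The open D2 string is 10 semitones above the open E1, so the same pitch on the D2 string lies at fret 12 − 10 = 2.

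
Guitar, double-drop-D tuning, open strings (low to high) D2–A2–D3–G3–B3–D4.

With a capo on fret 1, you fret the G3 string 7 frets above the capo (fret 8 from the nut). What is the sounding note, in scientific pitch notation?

D#4

The capo raises the open G3 by 1 semitone to G#3; fretting 7 more gives G3 + 1 + 7 = G3 + 8 semitones = D#4.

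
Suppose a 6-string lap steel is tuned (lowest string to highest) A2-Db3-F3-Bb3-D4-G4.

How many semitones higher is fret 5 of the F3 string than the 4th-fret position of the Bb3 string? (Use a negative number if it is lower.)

F3 at fret 5 → Bb3 (MIDI 58); Bb3 at fret 4 → D4 (MIDI 62).
58 − 62 = -4, so the two pitches are 4 semitones apart.

-4 semitones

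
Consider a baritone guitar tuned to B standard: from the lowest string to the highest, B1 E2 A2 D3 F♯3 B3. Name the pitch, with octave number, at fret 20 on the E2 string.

C4

Each fret is one semitone, so E2 + 20 = C4.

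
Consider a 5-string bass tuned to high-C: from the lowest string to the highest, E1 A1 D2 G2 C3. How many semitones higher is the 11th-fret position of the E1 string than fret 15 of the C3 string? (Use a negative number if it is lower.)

-24 semitones

E1 at fret 11 → D#2 (MIDI 39); C3 at fret 15 → D#4 (MIDI 63).
39 − 63 = -24, so the two pitches are 24 semitones apart.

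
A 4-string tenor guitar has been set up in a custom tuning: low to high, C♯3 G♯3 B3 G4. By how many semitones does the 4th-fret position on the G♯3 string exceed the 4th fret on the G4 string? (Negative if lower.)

-11 semitones

G♯3 at fret 4 → C4 (MIDI 60); G4 at fret 4 → B4 (MIDI 71).
60 − 71 = -11, so the two pitches are 11 semitones apart.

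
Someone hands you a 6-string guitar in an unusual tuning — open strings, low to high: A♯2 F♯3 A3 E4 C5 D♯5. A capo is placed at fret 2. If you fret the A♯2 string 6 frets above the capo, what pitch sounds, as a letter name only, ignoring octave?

The capo raises the open A♯2 by 2 semitones to C3; fretting 6 more gives A♯2 + 2 + 6 = A♯2 + 8 semitones, landing on F♯.

F♯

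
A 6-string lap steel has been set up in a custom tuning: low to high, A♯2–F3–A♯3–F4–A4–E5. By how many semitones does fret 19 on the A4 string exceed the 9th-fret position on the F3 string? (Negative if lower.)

A4 at fret 19 → E6 (MIDI 88); F3 at fret 9 → D4 (MIDI 62).
88 − 62 = 26, so the two pitches are 26 semitones apart.

26 semitones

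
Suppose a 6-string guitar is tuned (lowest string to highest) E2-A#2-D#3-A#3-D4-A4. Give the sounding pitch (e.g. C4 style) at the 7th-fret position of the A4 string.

E5

A4 is MIDI 69. Adding 7 gives 76, which is E5.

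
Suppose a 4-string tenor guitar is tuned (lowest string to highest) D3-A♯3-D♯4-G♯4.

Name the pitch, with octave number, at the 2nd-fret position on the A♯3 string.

C4

The open A♯3 string plus 2 semitones: A#–B–C.
The walk passes from B into C once, so the octave number goes from 3 to 4.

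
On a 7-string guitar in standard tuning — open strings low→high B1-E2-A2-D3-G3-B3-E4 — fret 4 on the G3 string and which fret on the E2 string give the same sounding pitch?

Fret 4 on G3 is MIDI 55 + 4 = 59 (B3). On the E2 string (open MIDI 40), that pitch is 59 − 40 = fret 19.

19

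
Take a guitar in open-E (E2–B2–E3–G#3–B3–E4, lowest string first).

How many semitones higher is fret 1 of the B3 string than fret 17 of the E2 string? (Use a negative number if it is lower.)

B3 at fret 1 → C4 (MIDI 60); E2 at fret 17 → A3 (MIDI 57).
60 − 57 = 3, so the two pitches are 3 semitones apart.

3 semitones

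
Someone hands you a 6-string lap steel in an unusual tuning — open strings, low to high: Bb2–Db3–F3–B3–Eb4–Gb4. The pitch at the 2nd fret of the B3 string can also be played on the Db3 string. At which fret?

12

B3 at fret 2 is B3 + 2 semitones = Db4.
The open Db3 string is 10 semitones below the open B3, so the same pitch on the Db3 string lies at fret 2 + 10 = 12.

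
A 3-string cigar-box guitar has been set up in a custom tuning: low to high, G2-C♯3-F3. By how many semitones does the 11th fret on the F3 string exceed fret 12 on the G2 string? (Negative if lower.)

F3 at fret 11 → E4 (MIDI 64); G2 at fret 12 → G3 (MIDI 55).
64 − 55 = 9, so the two pitches are 9 semitones apart.

9 semitones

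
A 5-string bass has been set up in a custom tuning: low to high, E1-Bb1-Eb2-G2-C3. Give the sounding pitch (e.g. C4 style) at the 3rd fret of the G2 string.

G2 is MIDI 43. Adding 3 gives 46, which is Bb2.
(Equivalently spelled A#2.)

Bb2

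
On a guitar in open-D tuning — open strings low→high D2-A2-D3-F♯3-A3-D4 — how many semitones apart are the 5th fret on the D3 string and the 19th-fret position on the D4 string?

D3 at fret 5 → G3 (MIDI 55); D4 at fret 19 → A5 (MIDI 81).
55 − 81 = -26, so the two pitches are 26 semitones apart, with A5 the higher.

26 semitones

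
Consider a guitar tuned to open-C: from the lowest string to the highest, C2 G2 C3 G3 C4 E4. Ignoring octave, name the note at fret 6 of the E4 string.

E4 is MIDI 64. Adding 6 gives 70; 70 mod 12 = 10, i.e. A#.

A#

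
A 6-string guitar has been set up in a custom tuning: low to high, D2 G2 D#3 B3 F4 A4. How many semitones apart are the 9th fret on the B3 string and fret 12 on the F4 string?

9 semitones

B3 at fret 9 → G#4 (MIDI 68); F4 at fret 12 → F5 (MIDI 77).
68 − 77 = -9, so the two pitches are 9 semitones apart, with F5 the higher.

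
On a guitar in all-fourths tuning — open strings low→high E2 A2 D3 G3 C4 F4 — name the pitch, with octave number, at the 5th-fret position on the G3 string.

C4

Each fret is one semitone, so G3 + 5 = C4.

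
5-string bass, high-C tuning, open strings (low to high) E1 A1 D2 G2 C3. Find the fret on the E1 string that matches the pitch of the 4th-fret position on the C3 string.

C3 at fret 4 is C3 + 4 semitones = E3.
The open E1 string is 20 semitones below the open C3, so the same pitch on the E1 string lies at fret 4 + 20 = 24.

24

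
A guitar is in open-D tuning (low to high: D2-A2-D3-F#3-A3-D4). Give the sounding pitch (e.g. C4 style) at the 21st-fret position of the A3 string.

F#5

Each fret is one semitone, so A3 + 21 = F#5.
(Equivalently spelled Gb5.)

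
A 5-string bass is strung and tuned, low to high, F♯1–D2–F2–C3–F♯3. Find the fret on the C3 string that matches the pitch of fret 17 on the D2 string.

Fret 17 on D2 is MIDI 38 + 17 = 55 (G3). On the C3 string (open MIDI 48), that pitch is 55 − 48 = fret 7.

7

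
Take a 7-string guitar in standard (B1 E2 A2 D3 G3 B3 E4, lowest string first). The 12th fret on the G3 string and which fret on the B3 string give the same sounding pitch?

Fret 12 on G3 is MIDI 55 + 12 = 67 (G4). On the B3 string (open MIDI 59), that pitch is 67 − 59 = fret 8.

8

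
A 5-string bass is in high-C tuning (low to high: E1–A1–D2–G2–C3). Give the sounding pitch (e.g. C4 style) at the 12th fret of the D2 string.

D3

The open D2 string plus 12 semitones: D–D#–E–F–…–C–C#–D.
The walk passes from B into C once, so the octave number goes from 2 to 3.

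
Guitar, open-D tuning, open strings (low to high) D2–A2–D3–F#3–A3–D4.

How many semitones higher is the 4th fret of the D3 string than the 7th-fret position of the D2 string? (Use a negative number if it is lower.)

D3 at fret 4 → F#3 (MIDI 54); D2 at fret 7 → A2 (MIDI 45).
54 − 45 = 9, so the two pitches are 9 semitones apart.

9 semitones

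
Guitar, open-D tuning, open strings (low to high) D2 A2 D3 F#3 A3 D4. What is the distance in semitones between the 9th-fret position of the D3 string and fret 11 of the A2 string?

D3 at fret 9 → B3 (MIDI 59); A2 at fret 11 → G#3 (MIDI 56).
59 − 56 = 3, so the two pitches are 3 semitones apart, with B3 the higher.

3 semitones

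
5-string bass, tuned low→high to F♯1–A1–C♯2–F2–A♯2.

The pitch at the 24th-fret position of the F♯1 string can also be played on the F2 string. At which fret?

Fret 24 on F♯1 is MIDI 30 + 24 = 54 (F♯3). On the F2 string (open MIDI 41), that pitch is 54 − 41 = fret 13.

13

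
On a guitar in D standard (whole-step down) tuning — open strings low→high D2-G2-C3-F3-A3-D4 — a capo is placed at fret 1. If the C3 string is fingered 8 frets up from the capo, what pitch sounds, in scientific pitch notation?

The capo raises the open C3 by 1 semitone to C#3; fretting 8 more gives C3 + 1 + 8 = C3 + 9 semitones = A3.

A3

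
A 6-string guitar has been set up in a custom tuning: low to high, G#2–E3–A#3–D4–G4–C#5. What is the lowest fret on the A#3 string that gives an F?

From A#3, count semitones up the chromatic scale until reaching F: A#–B–C–C#–D–D#–E–F — 7 steps.

7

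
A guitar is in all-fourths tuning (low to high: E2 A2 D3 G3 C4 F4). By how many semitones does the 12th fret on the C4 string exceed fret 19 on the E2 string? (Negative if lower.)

C4 at fret 12 → C5 (MIDI 72); E2 at fret 19 → B3 (MIDI 59).
72 − 59 = 13, so the two pitches are 13 semitones apart.

13 semitones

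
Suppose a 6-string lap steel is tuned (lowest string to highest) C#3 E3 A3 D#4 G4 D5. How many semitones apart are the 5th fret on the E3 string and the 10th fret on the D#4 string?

16 semitones

E3 at fret 5 → A3 (MIDI 57); D#4 at fret 10 → C#5 (MIDI 73).
57 − 73 = -16, so the two pitches are 16 semitones apart, with C#5 the higher.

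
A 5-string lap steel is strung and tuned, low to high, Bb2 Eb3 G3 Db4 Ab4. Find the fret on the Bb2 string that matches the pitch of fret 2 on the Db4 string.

17

Db4 at fret 2 is Db4 + 2 semitones = Eb4.
The open Bb2 string is 15 semitones below the open Db4, so the same pitch on the Bb2 string lies at fret 2 + 15 = 17.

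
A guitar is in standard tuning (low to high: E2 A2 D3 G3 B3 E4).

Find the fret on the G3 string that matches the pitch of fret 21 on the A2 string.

Fret 21 on A2 is MIDI 45 + 21 = 66 (F#4). On the G3 string (open MIDI 55), that pitch is 66 − 55 = fret 11.

11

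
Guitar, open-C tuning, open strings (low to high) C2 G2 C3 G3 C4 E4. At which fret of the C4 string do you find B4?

11

B4 is 11 semitones above the open C4 (C–C#–D–D#–…–A–A#–B), so it sits at fret 11.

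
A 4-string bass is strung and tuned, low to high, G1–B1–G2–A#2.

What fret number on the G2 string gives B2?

B2 is 4 semitones above the open G2 (G–G#–A–A#–B), so it sits at fret 4.

4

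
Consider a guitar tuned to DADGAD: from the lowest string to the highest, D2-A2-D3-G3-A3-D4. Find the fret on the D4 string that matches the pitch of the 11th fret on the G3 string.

G3 at fret 11 is G3 + 11 semitones = F#4.
The open D4 string is 7 semitones above the open G3, so the same pitch on the D4 string lies at fret 11 − 7 = 4.

4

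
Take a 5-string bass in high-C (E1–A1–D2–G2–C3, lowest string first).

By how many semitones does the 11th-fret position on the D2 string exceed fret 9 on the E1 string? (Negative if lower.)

D2 at fret 11 → C♯3 (MIDI 49); E1 at fret 9 → C♯2 (MIDI 37).
49 − 37 = 12, so the two pitches are 12 semitones apart.

12 semitones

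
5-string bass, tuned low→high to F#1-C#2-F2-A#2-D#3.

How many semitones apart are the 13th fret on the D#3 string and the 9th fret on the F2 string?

D#3 at fret 13 → E4 (MIDI 64); F2 at fret 9 → D3 (MIDI 50).
64 − 50 = 14, so the two pitches are 14 semitones apart, with E4 the higher.

14 semitones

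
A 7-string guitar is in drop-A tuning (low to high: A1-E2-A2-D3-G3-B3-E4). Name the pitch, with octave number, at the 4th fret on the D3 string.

The open D3 string plus 4 semitones: D–D#–E–F–F#.
No B→C boundary is crossed, so the octave stays at 3.
(Equivalently spelled Gb3.)

F#3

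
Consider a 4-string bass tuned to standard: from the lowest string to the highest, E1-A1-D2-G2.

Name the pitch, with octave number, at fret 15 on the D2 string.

Each fret is one semitone, so D2 + 15 = F3.

F3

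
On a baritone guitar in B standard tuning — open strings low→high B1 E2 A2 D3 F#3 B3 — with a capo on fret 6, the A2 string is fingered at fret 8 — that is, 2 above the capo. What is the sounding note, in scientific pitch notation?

F3

The capo raises the open A2 by 6 semitones to D#3; fretting 2 more gives A2 + 6 + 2 = A2 + 8 semitones = F3.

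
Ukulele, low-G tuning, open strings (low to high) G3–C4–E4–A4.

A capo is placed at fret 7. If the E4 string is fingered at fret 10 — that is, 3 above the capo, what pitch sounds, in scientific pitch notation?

D5

The capo raises the open E4 by 7 semitones to B4; fretting 3 more gives E4 + 7 + 3 = E4 + 10 semitones = D5.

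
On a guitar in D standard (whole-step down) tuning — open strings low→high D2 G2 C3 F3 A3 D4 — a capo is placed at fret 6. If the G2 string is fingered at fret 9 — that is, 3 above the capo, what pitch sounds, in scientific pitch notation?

The capo raises the open G2 by 6 semitones to C#3; fretting 3 more gives G2 + 6 + 3 = G2 + 9 semitones = E3.

E3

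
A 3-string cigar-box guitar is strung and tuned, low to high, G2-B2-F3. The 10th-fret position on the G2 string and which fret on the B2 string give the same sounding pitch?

G2 at fret 10 is G2 + 10 semitones = F3.
The open B2 string is 4 semitones above the open G2, so the same pitch on the B2 string lies at fret 10 − 4 = 6.

6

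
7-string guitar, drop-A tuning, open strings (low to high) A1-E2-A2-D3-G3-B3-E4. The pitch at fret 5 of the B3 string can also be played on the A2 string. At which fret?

19

B3 at fret 5 is B3 + 5 semitones = E4.
The open A2 string is 14 semitones below the open B3, so the same pitch on the A2 string lies at fret 5 + 14 = 19.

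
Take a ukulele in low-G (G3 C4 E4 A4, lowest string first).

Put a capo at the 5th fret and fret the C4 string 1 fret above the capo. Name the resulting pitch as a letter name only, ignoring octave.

F#

The capo raises the open C4 by 5 semitones to F4; fretting 1 more gives C4 + 5 + 1 = C4 + 6 semitones, landing on F#.
(Also written Gb.)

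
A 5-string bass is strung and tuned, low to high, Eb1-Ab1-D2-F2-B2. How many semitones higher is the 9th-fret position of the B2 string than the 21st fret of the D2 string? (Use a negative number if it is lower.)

-3 semitones

B2 at fret 9 → Ab3 (MIDI 56); D2 at fret 21 → B3 (MIDI 59).
56 − 59 = -3, so the two pitches are 3 semitones apart.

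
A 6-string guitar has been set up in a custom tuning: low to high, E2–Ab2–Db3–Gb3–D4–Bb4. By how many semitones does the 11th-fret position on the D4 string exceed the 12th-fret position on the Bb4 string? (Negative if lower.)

D4 at fret 11 → Db5 (MIDI 73); Bb4 at fret 12 → Bb5 (MIDI 82).
73 − 82 = -9, so the two pitches are 9 semitones apart.

-9 semitones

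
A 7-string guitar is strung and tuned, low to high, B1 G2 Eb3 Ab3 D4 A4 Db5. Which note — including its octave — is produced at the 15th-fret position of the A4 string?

C6

A4 is MIDI 69. Adding 15 gives 84, which is C6.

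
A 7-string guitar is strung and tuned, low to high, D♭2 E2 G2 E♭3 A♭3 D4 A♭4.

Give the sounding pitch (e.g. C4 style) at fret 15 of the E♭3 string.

E♭3 is MIDI 51. Adding 15 gives 66, which is G♭4.
(Equivalently spelled F♯4.)

G♭4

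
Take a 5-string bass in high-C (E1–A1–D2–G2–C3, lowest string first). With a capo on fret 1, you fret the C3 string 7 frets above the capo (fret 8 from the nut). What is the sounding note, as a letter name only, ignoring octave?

The capo raises the open C3 by 1 semitone to C#3; fretting 7 more gives C3 + 1 + 7 = C3 + 8 semitones, landing on G#.

G#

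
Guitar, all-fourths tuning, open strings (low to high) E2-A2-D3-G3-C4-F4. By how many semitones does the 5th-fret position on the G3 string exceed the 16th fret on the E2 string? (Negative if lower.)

4 semitones

G3 at fret 5 → C4 (MIDI 60); E2 at fret 16 → G♯3 (MIDI 56).
60 − 56 = 4, so the two pitches are 4 semitones apart.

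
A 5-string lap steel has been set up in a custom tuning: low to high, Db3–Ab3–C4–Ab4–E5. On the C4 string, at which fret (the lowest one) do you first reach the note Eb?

3

From C4, count semitones up the chromatic scale until reaching Eb: C–Db–D–Eb — 3 steps.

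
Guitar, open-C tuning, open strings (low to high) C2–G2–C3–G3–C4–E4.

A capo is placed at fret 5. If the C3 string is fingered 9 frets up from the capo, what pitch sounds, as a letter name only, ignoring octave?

D

The capo raises the open C3 by 5 semitones to F3; fretting 9 more gives C3 + 5 + 9 = C3 + 14 semitones, landing on D.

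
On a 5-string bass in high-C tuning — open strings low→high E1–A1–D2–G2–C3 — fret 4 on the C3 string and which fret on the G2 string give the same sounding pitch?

9

C3 at fret 4 is C3 + 4 semitones = E3.
The open G2 string is 5 semitones below the open C3, so the same pitch on the G2 string lies at fret 4 + 5 = 9.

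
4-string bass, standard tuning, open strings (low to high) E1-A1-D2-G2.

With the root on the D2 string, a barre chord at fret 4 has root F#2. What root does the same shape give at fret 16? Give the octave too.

Moving from fret 4 to fret 16 shifts the root by 12 semitones.
F#2 up 12 semitones is F#3.

F#3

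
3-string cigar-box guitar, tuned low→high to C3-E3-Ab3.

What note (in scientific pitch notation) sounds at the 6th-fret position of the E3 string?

The open E3 string plus 6 semitones: E–F–Gb–G–Ab–A–Bb.
No B→C boundary is crossed, so the octave stays at 3.

Bb3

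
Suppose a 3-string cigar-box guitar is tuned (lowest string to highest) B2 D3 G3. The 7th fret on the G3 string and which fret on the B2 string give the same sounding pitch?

G3 at fret 7 is G3 + 7 semitones = D4.
The open B2 string is 8 semitones below the open G3, so the same pitch on the B2 string lies at fret 7 + 8 = 15.

15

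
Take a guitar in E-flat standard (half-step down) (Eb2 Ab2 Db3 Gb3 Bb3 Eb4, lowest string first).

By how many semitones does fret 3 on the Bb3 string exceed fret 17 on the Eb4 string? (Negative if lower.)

-19 semitones

Bb3 at fret 3 → Db4 (MIDI 61); Eb4 at fret 17 → Ab5 (MIDI 80).
61 − 80 = -19, so the two pitches are 19 semitones apart.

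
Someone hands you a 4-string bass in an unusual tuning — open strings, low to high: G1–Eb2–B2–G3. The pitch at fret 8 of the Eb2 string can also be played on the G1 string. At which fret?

16

Fret 8 on Eb2 is MIDI 39 + 8 = 47 (B2). On the G1 string (open MIDI 31), that pitch is 47 − 31 = fret 16.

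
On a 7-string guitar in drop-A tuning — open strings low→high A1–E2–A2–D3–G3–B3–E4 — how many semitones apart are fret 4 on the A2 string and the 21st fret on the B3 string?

31 semitones

A2 at fret 4 → C#3 (MIDI 49); B3 at fret 21 → G#5 (MIDI 80).
49 − 80 = -31, so the two pitches are 31 semitones apart, with G#5 the higher.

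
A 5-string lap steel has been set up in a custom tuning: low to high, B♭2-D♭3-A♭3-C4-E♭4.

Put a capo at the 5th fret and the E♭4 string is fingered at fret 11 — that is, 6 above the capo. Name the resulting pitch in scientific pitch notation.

The capo raises the open E♭4 by 5 semitones to A♭4; fretting 6 more gives E♭4 + 5 + 6 = E♭4 + 11 semitones = D5.

D5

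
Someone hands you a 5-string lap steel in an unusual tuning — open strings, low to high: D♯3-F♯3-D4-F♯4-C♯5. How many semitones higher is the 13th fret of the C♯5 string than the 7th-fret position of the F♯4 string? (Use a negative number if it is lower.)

13 semitones

C♯5 at fret 13 → D6 (MIDI 86); F♯4 at fret 7 → C♯5 (MIDI 73).
86 − 73 = 13, so the two pitches are 13 semitones apart.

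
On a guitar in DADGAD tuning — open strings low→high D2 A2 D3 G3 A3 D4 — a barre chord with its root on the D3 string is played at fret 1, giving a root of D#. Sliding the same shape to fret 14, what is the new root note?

Moving from fret 1 to fret 14 shifts the root by 13 semitones.
D# up 13 semitones is E.

E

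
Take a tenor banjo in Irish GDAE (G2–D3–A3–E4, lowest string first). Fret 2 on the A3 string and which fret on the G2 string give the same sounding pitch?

16

A3 at fret 2 is A3 + 2 semitones = B3.
The open G2 string is 14 semitones below the open A3, so the same pitch on the G2 string lies at fret 2 + 14 = 16.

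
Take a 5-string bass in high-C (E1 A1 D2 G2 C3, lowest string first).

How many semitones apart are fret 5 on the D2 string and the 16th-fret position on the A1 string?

D2 at fret 5 → G2 (MIDI 43); A1 at fret 16 → C#3 (MIDI 49).
43 − 49 = -6, so the two pitches are 6 semitones apart, with C#3 the higher.

6 semitones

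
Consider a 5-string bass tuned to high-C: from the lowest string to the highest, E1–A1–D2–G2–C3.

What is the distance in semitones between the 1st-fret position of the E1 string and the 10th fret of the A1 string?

E1 at fret 1 → F1 (MIDI 29); A1 at fret 10 → G2 (MIDI 43).
29 − 43 = -14, so the two pitches are 14 semitones apart, with G2 the higher.

14 semitones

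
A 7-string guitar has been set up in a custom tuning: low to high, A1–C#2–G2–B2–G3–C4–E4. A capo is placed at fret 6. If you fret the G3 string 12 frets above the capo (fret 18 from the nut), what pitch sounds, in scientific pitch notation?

The capo raises the open G3 by 6 semitones to C#4; fretting 12 more gives G3 + 6 + 12 = G3 + 18 semitones = C#5.
(Also written Db.)

C#5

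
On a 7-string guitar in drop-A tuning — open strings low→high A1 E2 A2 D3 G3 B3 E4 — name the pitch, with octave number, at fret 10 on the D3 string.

C4

The open D3 string plus 10 semitones: D–D#–E–F–…–A#–B–C.
The walk passes from B into C once, so the octave number goes from 3 to 4.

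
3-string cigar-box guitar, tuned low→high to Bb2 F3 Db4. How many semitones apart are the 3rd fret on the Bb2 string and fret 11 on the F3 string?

15 semitones

Bb2 at fret 3 → Db3 (MIDI 49); F3 at fret 11 → E4 (MIDI 64).
49 − 64 = -15, so the two pitches are 15 semitones apart, with E4 the higher.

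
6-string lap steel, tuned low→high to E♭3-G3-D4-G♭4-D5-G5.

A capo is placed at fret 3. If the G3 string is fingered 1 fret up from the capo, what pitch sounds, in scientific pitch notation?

B3

The capo raises the open G3 by 3 semitones to B♭3; fretting 1 more gives G3 + 3 + 1 = G3 + 4 semitones = B3.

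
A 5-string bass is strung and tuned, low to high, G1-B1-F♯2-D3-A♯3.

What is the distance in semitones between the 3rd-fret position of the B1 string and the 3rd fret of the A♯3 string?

B1 at fret 3 → D2 (MIDI 38); A♯3 at fret 3 → C♯4 (MIDI 61).
38 − 61 = -23, so the two pitches are 23 semitones apart, with C♯4 the higher.

23 semitones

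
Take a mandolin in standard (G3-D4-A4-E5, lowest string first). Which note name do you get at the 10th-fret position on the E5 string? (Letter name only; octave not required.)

D

The open E5 string plus 10 semitones: E–F–F#–G–…–C–C#–D.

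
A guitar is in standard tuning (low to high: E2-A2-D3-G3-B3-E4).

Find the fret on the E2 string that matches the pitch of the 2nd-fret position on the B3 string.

21

Fret 2 on B3 is MIDI 59 + 2 = 61 (C#4). On the E2 string (open MIDI 40), that pitch is 61 − 40 = fret 21.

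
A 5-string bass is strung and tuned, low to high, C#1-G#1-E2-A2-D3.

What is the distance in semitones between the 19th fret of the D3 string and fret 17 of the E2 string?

D3 at fret 19 → A4 (MIDI 69); E2 at fret 17 → A3 (MIDI 57).
69 − 57 = 12, so the two pitches are 12 semitones apart, with A4 the higher.

12 semitones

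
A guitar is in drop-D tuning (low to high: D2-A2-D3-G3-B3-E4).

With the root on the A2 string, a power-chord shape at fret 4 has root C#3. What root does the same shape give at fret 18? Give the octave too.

D#4

Moving from fret 4 to fret 18 shifts the root by 14 semitones.
C#3 up 14 semitones is D#4.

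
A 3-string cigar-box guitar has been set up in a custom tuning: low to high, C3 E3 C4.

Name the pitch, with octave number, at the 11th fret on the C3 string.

B3

C3 is MIDI 48. Adding 11 gives 59, which is B3.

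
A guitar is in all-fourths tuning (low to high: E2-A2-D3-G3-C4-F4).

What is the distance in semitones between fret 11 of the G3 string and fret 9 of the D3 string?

G3 at fret 11 → F♯4 (MIDI 66); D3 at fret 9 → B3 (MIDI 59).
66 − 59 = 7, so the two pitches are 7 semitones apart, with F♯4 the higher.

7 semitones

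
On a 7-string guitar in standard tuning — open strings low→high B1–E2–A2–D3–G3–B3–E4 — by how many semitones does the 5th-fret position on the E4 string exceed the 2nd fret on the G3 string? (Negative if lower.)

12 semitones

E4 at fret 5 → A4 (MIDI 69); G3 at fret 2 → A3 (MIDI 57).
69 − 57 = 12, so the two pitches are 12 semitones apart.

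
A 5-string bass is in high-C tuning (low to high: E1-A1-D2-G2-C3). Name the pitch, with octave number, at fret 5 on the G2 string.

C3

Each fret is one semitone, so G2 + 5 = C3.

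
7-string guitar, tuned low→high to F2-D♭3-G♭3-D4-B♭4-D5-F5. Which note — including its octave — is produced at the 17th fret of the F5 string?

Each fret is one semitone, so F5 + 17 = B♭6.

B♭6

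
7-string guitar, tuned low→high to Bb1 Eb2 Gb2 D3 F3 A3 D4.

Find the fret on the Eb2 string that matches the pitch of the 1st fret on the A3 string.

19

A3 at fret 1 is A3 + 1 semitone = Bb3.
The open Eb2 string is 18 semitones below the open A3, so the same pitch on the Eb2 string lies at fret 1 + 18 = 19.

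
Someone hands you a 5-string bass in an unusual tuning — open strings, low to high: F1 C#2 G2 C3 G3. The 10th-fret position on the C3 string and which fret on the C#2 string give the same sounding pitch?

C3 at fret 10 is C3 + 10 semitones = A#3.
The open C#2 string is 11 semitones below the open C3, so the same pitch on the C#2 string lies at fret 10 + 11 = 21.

21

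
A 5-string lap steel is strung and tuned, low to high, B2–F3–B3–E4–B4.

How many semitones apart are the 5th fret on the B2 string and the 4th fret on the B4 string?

23 semitones

B2 at fret 5 → E3 (MIDI 52); B4 at fret 4 → Eb5 (MIDI 75).
52 − 75 = -23, so the two pitches are 23 semitones apart, with Eb5 the higher.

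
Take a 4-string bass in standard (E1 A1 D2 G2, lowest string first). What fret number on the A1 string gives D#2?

D#2 is 6 semitones above the open A1 (A–A#–B–C–C#–D–D#), so it sits at fret 6.

6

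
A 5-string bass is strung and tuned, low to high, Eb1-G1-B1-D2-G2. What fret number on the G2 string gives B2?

4

B2 is 4 semitones above the open G2 (G–Ab–A–Bb–B), so it sits at fret 4.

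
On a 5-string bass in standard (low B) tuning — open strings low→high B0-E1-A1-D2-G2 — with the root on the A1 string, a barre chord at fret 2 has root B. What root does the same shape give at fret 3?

Moving from fret 2 to fret 3 shifts the root by 1 semitone.
B up 1 semitone is C.

C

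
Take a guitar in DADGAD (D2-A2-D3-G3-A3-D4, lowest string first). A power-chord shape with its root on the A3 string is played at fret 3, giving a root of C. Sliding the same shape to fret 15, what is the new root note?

Moving from fret 3 to fret 15 shifts the root by 12 semitones.
C up 12 semitones is C.

C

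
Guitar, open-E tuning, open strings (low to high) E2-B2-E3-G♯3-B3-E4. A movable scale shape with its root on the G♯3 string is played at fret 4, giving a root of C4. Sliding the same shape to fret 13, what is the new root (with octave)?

A4

Moving from fret 4 to fret 13 shifts the root by 9 semitones.
C4 up 9 semitones is A4.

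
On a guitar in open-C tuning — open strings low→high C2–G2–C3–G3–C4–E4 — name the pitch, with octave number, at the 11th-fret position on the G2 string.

F#3

Each fret is one semitone, so G2 + 11 = F#3.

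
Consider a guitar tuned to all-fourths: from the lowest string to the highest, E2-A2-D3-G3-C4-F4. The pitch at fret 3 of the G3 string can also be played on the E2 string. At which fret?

18

G3 at fret 3 is G3 + 3 semitones = A♯3.
The open E2 string is 15 semitones below the open G3, so the same pitch on the E2 string lies at fret 3 + 15 = 18.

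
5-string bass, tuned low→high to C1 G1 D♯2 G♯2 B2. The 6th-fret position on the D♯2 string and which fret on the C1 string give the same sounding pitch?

21

Fret 6 on D♯2 is MIDI 39 + 6 = 45 (A2). On the C1 string (open MIDI 24), that pitch is 45 − 24 = fret 21.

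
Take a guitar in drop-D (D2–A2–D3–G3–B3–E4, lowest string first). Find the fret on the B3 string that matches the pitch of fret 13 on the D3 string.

D3 at fret 13 is D3 + 13 semitones = D#4.
The open B3 string is 9 semitones above the open D3, so the same pitch on the B3 string lies at fret 13 − 9 = 4.

4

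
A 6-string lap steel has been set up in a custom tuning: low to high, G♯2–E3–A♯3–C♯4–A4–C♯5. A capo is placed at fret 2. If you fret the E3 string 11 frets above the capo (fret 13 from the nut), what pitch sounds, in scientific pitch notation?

The capo raises the open E3 by 2 semitones to F♯3; fretting 11 more gives E3 + 2 + 11 = E3 + 13 semitones = F4.

F4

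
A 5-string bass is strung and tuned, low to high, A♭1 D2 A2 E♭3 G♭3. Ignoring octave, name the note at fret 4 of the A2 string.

Each fret is one semitone, so A2 + 4 = D♭.
(Equivalently spelled C♯.)

D♭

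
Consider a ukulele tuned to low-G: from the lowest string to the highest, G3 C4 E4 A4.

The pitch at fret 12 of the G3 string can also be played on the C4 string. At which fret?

7

G3 at fret 12 is G3 + 12 semitones = G4.
The open C4 string is 5 semitones above the open G3, so the same pitch on the C4 string lies at fret 12 − 5 = 7.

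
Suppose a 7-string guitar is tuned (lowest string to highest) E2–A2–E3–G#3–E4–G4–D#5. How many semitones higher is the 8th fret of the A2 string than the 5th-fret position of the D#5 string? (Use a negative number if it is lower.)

A2 at fret 8 → F3 (MIDI 53); D#5 at fret 5 → G#5 (MIDI 80).
53 − 80 = -27, so the two pitches are 27 semitones apart.

-27 semitones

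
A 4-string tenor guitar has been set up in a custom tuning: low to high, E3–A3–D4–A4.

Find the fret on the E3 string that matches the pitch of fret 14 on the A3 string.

Fret 14 on A3 is MIDI 57 + 14 = 71 (B4). On the E3 string (open MIDI 52), that pitch is 71 − 52 = fret 19.

19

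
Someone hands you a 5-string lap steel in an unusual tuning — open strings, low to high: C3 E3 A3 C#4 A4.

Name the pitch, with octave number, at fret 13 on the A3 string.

A#4

A3 is MIDI 57. Adding 13 gives 70, which is A#4.
(Equivalently spelled Bb4.)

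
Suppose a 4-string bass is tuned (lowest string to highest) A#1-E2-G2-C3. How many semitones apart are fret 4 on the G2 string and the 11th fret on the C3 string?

G2 at fret 4 → B2 (MIDI 47); C3 at fret 11 → B3 (MIDI 59).
47 − 59 = -12, so the two pitches are 12 semitones apart, with B3 the higher.

12 semitones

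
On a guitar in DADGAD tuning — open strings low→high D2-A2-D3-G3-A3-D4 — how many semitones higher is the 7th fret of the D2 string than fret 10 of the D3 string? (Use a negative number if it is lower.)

-15 semitones

D2 at fret 7 → A2 (MIDI 45); D3 at fret 10 → C4 (MIDI 60).
45 − 60 = -15, so the two pitches are 15 semitones apart.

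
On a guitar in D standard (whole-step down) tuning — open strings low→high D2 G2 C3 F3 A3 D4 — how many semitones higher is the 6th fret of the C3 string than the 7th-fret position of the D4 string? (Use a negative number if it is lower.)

-15 semitones

C3 at fret 6 → F#3 (MIDI 54); D4 at fret 7 → A4 (MIDI 69).
54 − 69 = -15, so the two pitches are 15 semitones apart.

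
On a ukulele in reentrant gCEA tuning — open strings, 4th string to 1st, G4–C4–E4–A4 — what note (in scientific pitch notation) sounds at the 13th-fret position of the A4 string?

Each fret is one semitone, so A4 + 13 = A#5.

A#5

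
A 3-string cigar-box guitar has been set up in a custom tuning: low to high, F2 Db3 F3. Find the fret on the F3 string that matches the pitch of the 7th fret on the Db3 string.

3

Db3 at fret 7 is Db3 + 7 semitones = Ab3.
The open F3 string is 4 semitones above the open Db3, so the same pitch on the F3 string lies at fret 7 − 4 = 3.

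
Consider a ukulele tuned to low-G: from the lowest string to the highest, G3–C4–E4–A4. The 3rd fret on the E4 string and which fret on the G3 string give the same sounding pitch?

Fret 3 on E4 is MIDI 64 + 3 = 67 (G4). On the G3 string (open MIDI 55), that pitch is 67 − 55 = fret 12.

12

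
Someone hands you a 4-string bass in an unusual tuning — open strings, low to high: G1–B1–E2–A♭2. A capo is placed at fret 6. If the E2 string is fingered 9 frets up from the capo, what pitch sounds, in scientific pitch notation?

G3

The capo raises the open E2 by 6 semitones to B♭2; fretting 9 more gives E2 + 6 + 9 = E2 + 15 semitones = G3.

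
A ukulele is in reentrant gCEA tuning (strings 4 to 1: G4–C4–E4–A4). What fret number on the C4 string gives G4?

G4 is 7 semitones above the open C4 (C–C#–D–D#–E–F–F#–G), so it sits at fret 7.

7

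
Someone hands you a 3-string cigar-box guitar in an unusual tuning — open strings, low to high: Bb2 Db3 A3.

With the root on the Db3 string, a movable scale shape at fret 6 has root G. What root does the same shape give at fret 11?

Moving from fret 6 to fret 11 shifts the root by 5 semitones.
G up 5 semitones is C.

C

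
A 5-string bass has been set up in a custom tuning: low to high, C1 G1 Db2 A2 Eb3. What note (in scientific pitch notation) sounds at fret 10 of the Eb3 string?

Each fret is one semitone, so Eb3 + 10 = Db4.
(Equivalently spelled C#4.)

Db4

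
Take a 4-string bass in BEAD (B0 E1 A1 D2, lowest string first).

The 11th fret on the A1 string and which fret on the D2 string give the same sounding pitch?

6

Fret 11 on A1 is MIDI 33 + 11 = 44 (G♯2). On the D2 string (open MIDI 38), that pitch is 44 − 38 = fret 6.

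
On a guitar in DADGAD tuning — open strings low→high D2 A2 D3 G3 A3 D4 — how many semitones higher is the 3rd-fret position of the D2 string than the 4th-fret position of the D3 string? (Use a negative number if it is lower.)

D2 at fret 3 → F2 (MIDI 41); D3 at fret 4 → F♯3 (MIDI 54).
41 − 54 = -13, so the two pitches are 13 semitones apart.

-13 semitones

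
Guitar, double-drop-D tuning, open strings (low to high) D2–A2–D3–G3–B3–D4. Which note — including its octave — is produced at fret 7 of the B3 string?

B3 is MIDI 59. Adding 7 gives 66, which is F#4.
(Equivalently spelled Gb4.)

F#4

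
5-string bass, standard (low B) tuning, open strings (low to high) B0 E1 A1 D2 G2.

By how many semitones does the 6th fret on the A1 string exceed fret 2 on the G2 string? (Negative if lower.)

-6 semitones

A1 at fret 6 → D#2 (MIDI 39); G2 at fret 2 → A2 (MIDI 45).
39 − 45 = -6, so the two pitches are 6 semitones apart.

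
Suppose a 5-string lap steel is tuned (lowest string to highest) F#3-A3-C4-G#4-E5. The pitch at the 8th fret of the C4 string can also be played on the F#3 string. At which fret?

Fret 8 on C4 is MIDI 60 + 8 = 68 (G#4). On the F#3 string (open MIDI 54), that pitch is 68 − 54 = fret 14.

14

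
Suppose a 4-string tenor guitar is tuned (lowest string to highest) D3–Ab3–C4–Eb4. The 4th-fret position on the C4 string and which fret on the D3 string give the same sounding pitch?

14

Fret 4 on C4 is MIDI 60 + 4 = 64 (E4). On the D3 string (open MIDI 50), that pitch is 64 − 50 = fret 14.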